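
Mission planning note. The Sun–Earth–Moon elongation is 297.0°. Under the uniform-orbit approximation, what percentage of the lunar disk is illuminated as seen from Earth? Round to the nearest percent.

f = (1 − cos 297.0°)/2 = (1 − 0.454)/2 ≈ 0.273, i.e. 27%.

27%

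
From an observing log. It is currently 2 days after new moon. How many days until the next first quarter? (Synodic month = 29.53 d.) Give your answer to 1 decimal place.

First quarter occurs at elongation 90°, i.e. at age 29.53 × 90/360 = 7.383 d.
So 5.383 days remain (7.383 − 2).

5.4 days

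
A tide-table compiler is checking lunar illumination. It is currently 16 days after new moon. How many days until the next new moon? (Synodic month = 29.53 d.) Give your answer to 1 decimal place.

One full lunation from the last new moon is 29.53 d; remaining = 29.53 − 16 = 13.530 d.

13.5 days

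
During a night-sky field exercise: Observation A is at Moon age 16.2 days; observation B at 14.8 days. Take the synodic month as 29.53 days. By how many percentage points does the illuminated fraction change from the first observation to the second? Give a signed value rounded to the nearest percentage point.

First observation: θ = 360°·16.2/29.53 = 197.5°, so f = 0.977.
Second observation: θ = 180.4°, f = 1.000.
Δf = 1.000 − 0.977 = +0.023, i.e. +2 pp.

+2 percentage points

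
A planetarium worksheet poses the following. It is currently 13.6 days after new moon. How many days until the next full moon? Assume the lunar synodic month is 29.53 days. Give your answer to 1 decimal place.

Full moon is 0.5 of the way through the cycle: age 0.5 × 29.53 = 14.765 d.
That is 14.765 − 13.6 = 1.165 days ahead.

1.2 days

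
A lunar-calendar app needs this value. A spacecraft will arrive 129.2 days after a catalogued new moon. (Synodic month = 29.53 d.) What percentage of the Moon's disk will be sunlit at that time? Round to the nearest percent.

85%

129.2/29.53 = 4.375 lunations, so 4 complete cycles and 11.08 d into the next.
Elongation θ = 360° × 11.08/29.53 ≈ 135.1°.
With cos θ = (-0.708), the lit fraction is (1 − (-0.708))/2 ≈ 0.854, so 85%.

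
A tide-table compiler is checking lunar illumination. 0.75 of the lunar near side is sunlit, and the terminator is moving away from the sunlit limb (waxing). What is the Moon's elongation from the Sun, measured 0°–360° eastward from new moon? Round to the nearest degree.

120°

From f = (1 − cos θ)/2: cos θ = 1 − 2×0.75 = -0.500; arccos → 120.0°.
Before full moon the principal value applies: θ = 120.0°.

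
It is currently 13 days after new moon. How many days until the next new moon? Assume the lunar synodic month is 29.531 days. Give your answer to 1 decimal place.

One full lunation from the last new moon is 29.531 d; remaining = 29.531 − 13 = 16.531 d.

16.5 days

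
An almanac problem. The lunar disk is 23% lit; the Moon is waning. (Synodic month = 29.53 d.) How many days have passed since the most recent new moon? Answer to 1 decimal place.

24.8 days

Invert f = (1 − cos θ)/2 to get cos θ = 1 − 2(0.23) = 0.540, hence θ₀ = arccos 0.540 = 57.3°.
Since the Moon is past full (waning), take the reflex angle: θ = 360° − 57.3° = 302.7°.
That fraction of the synodic month is 302.7/360 × 29.53 d ≈ 24.83 d.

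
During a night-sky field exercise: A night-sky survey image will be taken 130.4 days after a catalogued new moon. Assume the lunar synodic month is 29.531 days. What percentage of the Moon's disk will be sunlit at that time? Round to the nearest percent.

130.4 d spans 4 complete synodic months (4 × 29.531 = 118.12 d) plus 12.28 d.
Phase angle: θ = 360°·(12.28 d)/(29.531 d) = 149.7°.
Illuminated fraction = (1 − cos 149.7°)/2 = (1 − (-0.863))/2 ≈ 0.931, so 93%.

93%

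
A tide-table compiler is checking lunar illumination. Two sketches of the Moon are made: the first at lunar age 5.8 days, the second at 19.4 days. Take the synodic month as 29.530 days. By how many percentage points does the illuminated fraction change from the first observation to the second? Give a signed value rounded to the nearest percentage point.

θ₁ = 360° × 5.8/29.530 = 70.7°, f₁ = (1 − cos θ₁)/2 = 0.335.
θ₂ = 360° × 19.4/29.530 = 236.5°, f₂ = (1 − cos θ₂)/2 = 0.776.
Change = f₂ − f₁ = +0.441 → +44 percentage points.

+44 pp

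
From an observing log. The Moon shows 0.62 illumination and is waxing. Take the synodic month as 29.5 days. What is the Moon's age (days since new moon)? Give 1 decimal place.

8.5 days

Invert f = (1 − cos θ)/2 to get cos θ = 1 − 2(0.62) = -0.240, hence θ₀ = arccos -0.240 = 103.9°.
Before full moon the principal value applies: θ = 103.9°.
At 360°/29.5 d per day, 103.9° corresponds to 8.51 days.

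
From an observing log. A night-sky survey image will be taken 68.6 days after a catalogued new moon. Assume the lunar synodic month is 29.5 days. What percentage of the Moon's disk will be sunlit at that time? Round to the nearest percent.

Reduce mod P: 68.6 − 2×29.5 = 9.60 d into the current lunation.
Phase angle: θ = 360°·(9.60 d)/(29.5 d) = 117.2°.
cos 117.2° = (-0.456), so f = (1 − (-0.456))/2 = 0.728, so 73%.

73%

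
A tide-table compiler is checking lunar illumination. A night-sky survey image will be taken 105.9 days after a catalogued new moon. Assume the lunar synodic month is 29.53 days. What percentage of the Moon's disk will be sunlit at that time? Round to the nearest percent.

93%

105.9 d spans 3 complete synodic months (3 × 29.53 = 88.59 d) plus 17.31 d.
Elongation θ = 360° × 17.31/29.53 ≈ 211.0°.
cos 211.0° = (-0.857), so f = (1 − (-0.857))/2 = 0.928, so 93%.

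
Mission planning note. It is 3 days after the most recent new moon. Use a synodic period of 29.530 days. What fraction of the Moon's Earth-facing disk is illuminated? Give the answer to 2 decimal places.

0.10

The Moon has covered 3/29.530 of its cycle, so θ ≈ 360° × 3/29.530 = 36.6°.
Illuminated fraction = (1 − cos 36.6°)/2 = (1 − 0.803)/2 ≈ 0.098.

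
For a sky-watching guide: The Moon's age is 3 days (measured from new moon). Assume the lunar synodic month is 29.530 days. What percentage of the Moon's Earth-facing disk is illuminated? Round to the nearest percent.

10%

The Moon has covered 3/29.530 of its cycle, so θ ≈ 360° × 3/29.530 = 36.6°.
With cos θ = 0.803, the lit fraction is (1 − 0.803)/2 ≈ 0.098, so 10%.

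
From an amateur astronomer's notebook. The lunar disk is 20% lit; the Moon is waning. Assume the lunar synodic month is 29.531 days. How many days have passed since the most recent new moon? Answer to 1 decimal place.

cos θ = 1 − 2f = 0.600, giving a principal value of 53.1°.
A waning Moon lies in 180°–360°, so θ = 360° − 53.1° = 306.9°.
At 360°/29.531 d per day, 306.9° corresponds to 25.17 days.

25.2 days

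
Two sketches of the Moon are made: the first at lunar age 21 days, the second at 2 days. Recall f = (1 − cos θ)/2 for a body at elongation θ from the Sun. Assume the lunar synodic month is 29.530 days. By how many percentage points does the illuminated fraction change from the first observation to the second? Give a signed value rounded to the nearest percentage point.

θ₁ = 360° × 21/29.530 = 256.0°, f₁ = (1 − cos θ₁)/2 = 0.621.
θ₂ = 360° × 2/29.530 = 24.4°, f₂ = (1 − cos θ₂)/2 = 0.045.
Change = f₂ − f₁ = -0.576 → -58 percentage points.

-58 percentage points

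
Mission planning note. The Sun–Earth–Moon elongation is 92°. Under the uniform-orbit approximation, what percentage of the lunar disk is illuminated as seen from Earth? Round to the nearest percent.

52%

f = (1 − cos 92°)/2 = (1 − (-0.035))/2 ≈ 0.517, i.e. 52%.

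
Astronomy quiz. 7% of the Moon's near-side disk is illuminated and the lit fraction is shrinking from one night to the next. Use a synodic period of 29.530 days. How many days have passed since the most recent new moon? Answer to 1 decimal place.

27.0 days

Invert f = (1 − cos θ)/2 to get cos θ = 1 − 2(0.07) = 0.860, hence θ₀ = arccos 0.860 = 30.7°.
Since the Moon is past full (waning), take the reflex angle: θ = 360° − 30.7° = 329.3°.
Age = 29.530 × 329.3°/360° ≈ 27.01 days.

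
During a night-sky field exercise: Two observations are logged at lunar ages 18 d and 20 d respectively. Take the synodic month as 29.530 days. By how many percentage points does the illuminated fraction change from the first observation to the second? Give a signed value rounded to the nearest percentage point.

-17 pp

θ₁ = 360° × 18/29.530 = 219.4°, f₁ = (1 − cos θ₁)/2 = 0.886.
θ₂ = 360° × 20/29.530 = 243.8°, f₂ = (1 − cos θ₂)/2 = 0.721.
Change = f₂ − f₁ = -0.166 → -17 percentage points.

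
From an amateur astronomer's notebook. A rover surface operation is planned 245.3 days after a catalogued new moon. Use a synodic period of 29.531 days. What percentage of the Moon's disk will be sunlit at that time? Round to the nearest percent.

67%

Reduce mod P: 245.3 − 8×29.531 = 9.05 d into the current lunation.
The Moon has covered 9.05/29.531 of its cycle, so θ ≈ 360° × 9.05/29.531 = 110.3°.
cos 110.3° = (-0.348), so f = (1 − (-0.348))/2 = 0.674, so 67%.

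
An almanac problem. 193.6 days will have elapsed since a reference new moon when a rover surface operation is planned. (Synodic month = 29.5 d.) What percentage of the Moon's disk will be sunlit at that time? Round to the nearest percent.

96%

193.6/29.5 = 6.563 lunations, so 6 complete cycles and 16.60 d into the next.
Phase angle: θ = 360°·(16.60 d)/(29.5 d) = 202.6°.
cos 202.6° = (-0.923), so f = (1 − (-0.923))/2 = 0.962, so 96%.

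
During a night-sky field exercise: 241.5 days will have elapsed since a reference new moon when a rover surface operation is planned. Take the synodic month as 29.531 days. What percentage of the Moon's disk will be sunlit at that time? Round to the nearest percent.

28%

241.5 d spans 8 complete synodic months (8 × 29.531 = 236.25 d) plus 5.25 d.
The Moon has covered 5.25/29.531 of its cycle, so θ ≈ 360° × 5.25/29.531 = 64.0°.
With cos θ = 0.438, the lit fraction is (1 − 0.438)/2 ≈ 0.281, so 28%.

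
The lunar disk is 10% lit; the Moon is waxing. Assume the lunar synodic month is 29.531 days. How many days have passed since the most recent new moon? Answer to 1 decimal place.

Invert f = (1 − cos θ)/2 to get cos θ = 1 − 2(0.10) = 0.800, hence θ₀ = arccos 0.800 = 36.9°.
The Moon is waxing (0°–180°), so θ = 36.9° directly.
That fraction of the synodic month is 36.9/360 × 29.531 d ≈ 3.02 d.

3.0 days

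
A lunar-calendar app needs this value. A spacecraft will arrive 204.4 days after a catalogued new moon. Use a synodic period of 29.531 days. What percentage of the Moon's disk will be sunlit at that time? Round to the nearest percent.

6%

204.4 d spans 6 complete synodic months (6 × 29.531 = 177.19 d) plus 27.21 d.
The Moon has covered 27.21/29.531 of its cycle, so θ ≈ 360° × 27.21/29.531 = 331.8°.
With cos θ = 0.881, the lit fraction is (1 − 0.881)/2 ≈ 0.060, so 6%.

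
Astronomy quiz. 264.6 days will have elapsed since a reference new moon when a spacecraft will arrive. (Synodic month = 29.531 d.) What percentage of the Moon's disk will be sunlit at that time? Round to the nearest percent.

2%

Reduce mod P: 264.6 − 8×29.531 = 28.35 d into the current lunation.
Phase angle: θ = 360°·(28.35 d)/(29.531 d) = 345.6°.
With cos θ = 0.969, the lit fraction is (1 − 0.969)/2 ≈ 0.016, so 2%.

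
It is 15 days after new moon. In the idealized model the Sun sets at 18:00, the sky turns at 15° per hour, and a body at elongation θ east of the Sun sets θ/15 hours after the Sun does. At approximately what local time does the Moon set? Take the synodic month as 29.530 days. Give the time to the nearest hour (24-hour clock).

Elongation θ = 360° × 15/29.530 ≈ 182.9°.
The Moon trails the Sun by θ/15 = 182.9/15 ≈ 12.19 hours.
18:00 + 12.19 h ≈ 06:11 → 06:00 to the nearest hour.

06:00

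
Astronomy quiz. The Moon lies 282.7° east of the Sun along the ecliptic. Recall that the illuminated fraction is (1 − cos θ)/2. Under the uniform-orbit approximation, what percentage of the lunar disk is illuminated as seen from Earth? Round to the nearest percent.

39%

f = (1 − cos 282.7°)/2 = (1 − 0.220)/2 ≈ 0.390, i.e. 39%.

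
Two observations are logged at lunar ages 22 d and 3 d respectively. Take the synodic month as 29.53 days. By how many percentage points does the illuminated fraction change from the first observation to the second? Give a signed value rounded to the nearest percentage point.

First observation: θ = 360°·22/29.53 = 268.2°, so f = 0.516.
Second observation: θ = 36.6°, f = 0.098.
Δf = 0.098 − 0.516 = -0.417, i.e. -42 pp.

-42 pp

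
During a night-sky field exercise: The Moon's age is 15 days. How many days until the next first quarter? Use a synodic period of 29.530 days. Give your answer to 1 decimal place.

First quarter occurs at elongation 90°, i.e. at age 29.530 × 90/360 = 7.383 d.
This lunation's first quarter (7.383 d) has passed, so add one period: 36.913 − 15 = 21.913 days.

21.9 days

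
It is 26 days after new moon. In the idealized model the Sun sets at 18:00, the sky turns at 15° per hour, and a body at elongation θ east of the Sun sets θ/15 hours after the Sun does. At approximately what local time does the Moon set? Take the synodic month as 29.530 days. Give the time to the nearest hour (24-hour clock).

The Moon has covered 26/29.530 of its cycle, so θ ≈ 360° × 26/29.530 = 317.0°.
Delay after the Sun = 317.0° / (15°/h) ≈ 21.13 h.
18:00 + 21.13 h ≈ 15:08 → 15:00 to the nearest hour.

15:00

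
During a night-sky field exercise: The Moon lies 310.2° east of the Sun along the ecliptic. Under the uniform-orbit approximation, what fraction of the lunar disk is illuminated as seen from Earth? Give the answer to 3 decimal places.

0.177

cos 310.2° = 0.645, so f = (1 − 0.645)/2 = 0.177.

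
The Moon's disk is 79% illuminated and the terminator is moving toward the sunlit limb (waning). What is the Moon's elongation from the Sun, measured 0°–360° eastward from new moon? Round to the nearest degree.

From f = (1 − cos θ)/2: cos θ = 1 − 2×0.79 = -0.580; arccos → 125.5°.
Waning ⇒ past full, so θ = 360° − 125.5° = 234.5°.

235°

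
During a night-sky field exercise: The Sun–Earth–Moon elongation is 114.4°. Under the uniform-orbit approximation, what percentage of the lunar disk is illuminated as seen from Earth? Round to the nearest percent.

f = (1 − cos 114.4°)/2 = (1 − (-0.413))/2 ≈ 0.707, i.e. 71%.

71%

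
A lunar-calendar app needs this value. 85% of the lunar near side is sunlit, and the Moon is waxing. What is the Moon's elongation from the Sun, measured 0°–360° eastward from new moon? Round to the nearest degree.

cos θ = 1 − 2f = -0.700, giving a principal value of 134.4°.
Waxing ⇒ before full, so θ = 134.4°.

134°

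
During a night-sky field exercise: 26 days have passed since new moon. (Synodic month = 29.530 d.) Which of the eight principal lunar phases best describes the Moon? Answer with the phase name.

waning crescent

At 26/29.530 of the cycle, θ ≈ 317° — the waning crescent range.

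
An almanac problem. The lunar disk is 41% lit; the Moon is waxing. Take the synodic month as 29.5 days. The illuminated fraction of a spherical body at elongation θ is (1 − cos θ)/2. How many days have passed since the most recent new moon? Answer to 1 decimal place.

6.5 days

From f = (1 − cos θ)/2: cos θ = 1 − 2×0.41 = 0.180; arccos → 79.6°.
The Moon is waxing (0°–180°), so θ = 79.6° directly.
That fraction of the synodic month is 79.6/360 × 29.5 d ≈ 6.53 d.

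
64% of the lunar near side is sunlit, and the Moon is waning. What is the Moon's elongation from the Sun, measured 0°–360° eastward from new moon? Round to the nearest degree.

254°

From f = (1 − cos θ)/2: cos θ = 1 − 2×0.64 = -0.280; arccos → 106.3°.
Waning ⇒ past full, so θ = 360° − 106.3° = 253.7°.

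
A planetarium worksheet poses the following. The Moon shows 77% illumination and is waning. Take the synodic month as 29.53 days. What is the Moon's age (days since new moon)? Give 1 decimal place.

19.5 days

Invert f = (1 − cos θ)/2 to get cos θ = 1 − 2(0.77) = -0.540, hence θ₀ = arccos -0.540 = 122.7°.
A waning Moon lies in 180°–360°, so θ = 360° − 122.7° = 237.3°.
That fraction of the synodic month is 237.3/360 × 29.53 d ≈ 19.47 d.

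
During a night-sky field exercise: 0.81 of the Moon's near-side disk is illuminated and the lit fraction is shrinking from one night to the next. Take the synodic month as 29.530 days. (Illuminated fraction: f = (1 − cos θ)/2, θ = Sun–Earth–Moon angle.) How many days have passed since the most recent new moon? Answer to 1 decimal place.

19.0 days

cos θ = 1 − 2f = -0.620, giving a principal value of 128.3°.
A waning Moon lies in 180°–360°, so θ = 360° − 128.3° = 231.7°.
At 360°/29.530 d per day, 231.7° corresponds to 19.00 days.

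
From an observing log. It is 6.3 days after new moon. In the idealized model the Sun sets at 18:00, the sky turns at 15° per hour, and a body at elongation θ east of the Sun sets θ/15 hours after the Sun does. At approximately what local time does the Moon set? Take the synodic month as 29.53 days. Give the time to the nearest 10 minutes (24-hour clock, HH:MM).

23:10

Elongation θ = 360° × 6.3/29.53 ≈ 76.8°.
At 15° of sky rotation per hour, 76.8° corresponds to a 5.12 h lag.
18:00 + 5.120 h ≈ 23:07 → 23:10 to the nearest ten minutes.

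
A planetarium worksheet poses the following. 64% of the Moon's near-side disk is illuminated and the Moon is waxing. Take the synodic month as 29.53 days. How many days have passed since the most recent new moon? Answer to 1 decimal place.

8.7 days

cos θ = 1 − 2f = -0.280, giving a principal value of 106.3°.
Waxing ⇒ before full, so θ = 106.3°.
At 360°/29.53 d per day, 106.3° corresponds to 8.72 days.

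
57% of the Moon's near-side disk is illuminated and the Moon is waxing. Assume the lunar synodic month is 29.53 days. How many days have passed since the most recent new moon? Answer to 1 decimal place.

8.0 days

cos θ = 1 − 2f = -0.140, giving a principal value of 98.0°.
Waxing ⇒ before full, so θ = 98.0°.
At 360°/29.53 d per day, 98.0° corresponds to 8.04 days.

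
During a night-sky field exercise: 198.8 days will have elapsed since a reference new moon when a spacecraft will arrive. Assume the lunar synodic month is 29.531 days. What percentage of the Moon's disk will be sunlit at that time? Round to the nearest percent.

198.8/29.531 = 6.732 lunations, so 6 complete cycles and 21.61 d into the next.
Elongation θ = 360° × 21.61/29.531 ≈ 263.5°.
cos 263.5° = (-0.113), so f = (1 − (-0.113))/2 = 0.557, so 56%.

56%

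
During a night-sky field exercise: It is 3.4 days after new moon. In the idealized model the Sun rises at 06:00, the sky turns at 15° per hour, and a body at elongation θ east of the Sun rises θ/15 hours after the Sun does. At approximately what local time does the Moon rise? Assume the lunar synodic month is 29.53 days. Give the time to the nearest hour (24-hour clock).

Phase angle: θ = 360°·(3.4 d)/(29.53 d) = 41.4°.
Delay after the Sun = 41.4° / (15°/h) ≈ 2.76 h.
06:00 + 2.76 h ≈ 08:46 → 09:00 to the nearest hour.

09:00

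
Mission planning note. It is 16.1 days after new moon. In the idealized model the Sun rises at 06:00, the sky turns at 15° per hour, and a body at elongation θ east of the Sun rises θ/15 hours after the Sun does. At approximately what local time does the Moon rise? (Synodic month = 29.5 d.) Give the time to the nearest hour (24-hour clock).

The Moon has covered 16.1/29.5 of its cycle, so θ ≈ 360° × 16.1/29.5 = 196.5°.
Delay after the Sun = 196.5° / (15°/h) ≈ 13.10 h.
06:00 + 13.10 h ≈ 19:06 → 19:00 to the nearest hour.

19:00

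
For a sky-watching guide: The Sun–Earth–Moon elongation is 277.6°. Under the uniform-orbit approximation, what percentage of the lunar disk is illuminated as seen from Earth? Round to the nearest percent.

f = (1 − cos 277.6°)/2 = (1 − 0.132)/2 ≈ 0.434, i.e. 43%.

43%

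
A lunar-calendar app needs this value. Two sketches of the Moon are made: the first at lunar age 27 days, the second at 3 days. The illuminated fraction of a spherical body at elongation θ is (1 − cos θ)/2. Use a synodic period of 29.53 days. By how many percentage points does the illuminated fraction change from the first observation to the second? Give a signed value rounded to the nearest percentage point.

First observation: θ = 360°·27/29.53 = 329.2°, so f = 0.071.
Second observation: θ = 36.6°, f = 0.098.
Δf = 0.098 − 0.071 = +0.028, i.e. +3 pp.

+3 pp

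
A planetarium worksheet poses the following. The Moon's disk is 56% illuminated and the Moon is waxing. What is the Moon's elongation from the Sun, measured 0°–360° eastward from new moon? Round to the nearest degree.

97°

Invert f = (1 − cos θ)/2 to get cos θ = 1 − 2(0.56) = -0.120, hence θ₀ = arccos -0.120 = 96.9°.
Before full moon the principal value applies: θ = 96.9°.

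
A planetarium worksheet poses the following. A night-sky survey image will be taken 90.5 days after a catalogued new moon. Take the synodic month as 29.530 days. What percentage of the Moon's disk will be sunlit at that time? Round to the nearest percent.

90.5/29.530 = 3.065 lunations, so 3 complete cycles and 1.91 d into the next.
Elongation θ = 360° × 1.91/29.530 ≈ 23.3°.
cos 23.3° = 0.919, so f = (1 − 0.919)/2 = 0.041, so 4%.

4%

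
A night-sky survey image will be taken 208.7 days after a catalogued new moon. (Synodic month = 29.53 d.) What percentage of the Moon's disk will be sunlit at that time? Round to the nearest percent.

4%

208.7 d spans 7 complete synodic months (7 × 29.53 = 206.71 d) plus 1.99 d.
Elongation θ = 360° × 1.99/29.53 ≈ 24.3°.
With cos θ = 0.912, the lit fraction is (1 − 0.912)/2 ≈ 0.044, so 4%.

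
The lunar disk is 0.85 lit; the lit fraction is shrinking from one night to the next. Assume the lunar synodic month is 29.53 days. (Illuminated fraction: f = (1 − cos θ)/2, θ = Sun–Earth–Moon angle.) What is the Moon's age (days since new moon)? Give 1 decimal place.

From f = (1 − cos θ)/2: cos θ = 1 − 2×0.85 = -0.700; arccos → 134.4°.
Waning ⇒ past full, so θ = 360° − 134.4° = 225.6°.
Age = 29.53 × 225.6°/360° ≈ 18.50 days.

18.5 days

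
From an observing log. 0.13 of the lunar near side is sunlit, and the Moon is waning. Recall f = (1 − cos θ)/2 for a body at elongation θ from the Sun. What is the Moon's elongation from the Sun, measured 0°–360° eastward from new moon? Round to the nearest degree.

cos θ = 1 − 2f = 0.740, giving a principal value of 42.3°.
A waning Moon lies in 180°–360°, so θ = 360° − 42.3° = 317.7°.

318°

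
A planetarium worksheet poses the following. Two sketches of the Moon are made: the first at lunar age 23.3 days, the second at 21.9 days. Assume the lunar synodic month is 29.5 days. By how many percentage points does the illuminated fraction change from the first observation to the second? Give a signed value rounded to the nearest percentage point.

+15 pp

First observation: θ = 360°·23.3/29.5 = 284.3°, so f = 0.376.
Second observation: θ = 267.3°, f = 0.524.
Δf = 0.524 − 0.376 = +0.148, i.e. +15 pp.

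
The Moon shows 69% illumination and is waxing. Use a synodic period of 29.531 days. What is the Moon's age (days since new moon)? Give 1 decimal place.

cos θ = 1 − 2f = -0.380, giving a principal value of 112.3°.
Waxing ⇒ before full, so θ = 112.3°.
That fraction of the synodic month is 112.3/360 × 29.531 d ≈ 9.21 d.

9.2 days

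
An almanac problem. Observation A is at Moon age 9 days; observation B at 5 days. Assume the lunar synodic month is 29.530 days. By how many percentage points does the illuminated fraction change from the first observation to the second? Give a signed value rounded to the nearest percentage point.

-41 pp

θ₁ = 360° × 9/29.530 = 109.7°, f₁ = (1 − cos θ₁)/2 = 0.669.
θ₂ = 360° × 5/29.530 = 61.0°, f₂ = (1 − cos θ₂)/2 = 0.257.
Change = f₂ − f₁ = -0.411 → -41 percentage points.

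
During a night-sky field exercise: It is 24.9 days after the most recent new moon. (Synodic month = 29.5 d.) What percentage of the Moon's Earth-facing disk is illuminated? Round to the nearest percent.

22%

The Moon has covered 24.9/29.5 of its cycle, so θ ≈ 360° × 24.9/29.5 = 303.9°.
cos 303.9° = 0.557, so f = (1 − 0.557)/2 = 0.221, so 22%.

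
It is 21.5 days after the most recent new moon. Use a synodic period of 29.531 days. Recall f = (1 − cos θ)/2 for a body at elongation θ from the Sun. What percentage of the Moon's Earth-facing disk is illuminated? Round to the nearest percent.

Elongation θ = 360° × 21.5/29.531 ≈ 262.1°.
cos 262.1° = (-0.137), so f = (1 − (-0.137))/2 = 0.569, so 57%.

57%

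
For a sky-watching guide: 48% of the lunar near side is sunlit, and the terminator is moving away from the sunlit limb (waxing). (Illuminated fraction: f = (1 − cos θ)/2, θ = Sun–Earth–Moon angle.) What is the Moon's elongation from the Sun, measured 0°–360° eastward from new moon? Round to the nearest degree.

From f = (1 − cos θ)/2: cos θ = 1 − 2×0.48 = 0.040; arccos → 87.7°.
The Moon is waxing (0°–180°), so θ = 87.7° directly.

88°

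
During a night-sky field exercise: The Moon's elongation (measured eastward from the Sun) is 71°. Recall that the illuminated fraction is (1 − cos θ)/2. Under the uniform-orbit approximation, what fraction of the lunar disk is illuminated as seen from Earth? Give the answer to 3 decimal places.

Half-versine of 71°: (1 − 0.326)/2 = 0.337.

0.337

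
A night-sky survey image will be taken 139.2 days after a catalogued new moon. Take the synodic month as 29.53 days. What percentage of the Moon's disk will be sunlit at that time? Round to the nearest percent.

61%

Reduce mod P: 139.2 − 4×29.53 = 21.08 d into the current lunation.
Elongation θ = 360° × 21.08/29.53 ≈ 257.0°.
cos 257.0° = (-0.225), so f = (1 − (-0.225))/2 = 0.613, so 61%.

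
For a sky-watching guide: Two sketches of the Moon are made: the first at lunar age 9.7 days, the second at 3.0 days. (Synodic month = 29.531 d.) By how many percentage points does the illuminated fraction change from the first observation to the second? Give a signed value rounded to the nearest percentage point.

-64 percentage points

First observation: θ = 360°·9.7/29.531 = 118.2°, so f = 0.737.
Second observation: θ = 36.6°, f = 0.098.
Δf = 0.098 − 0.737 = -0.638, i.e. -64 pp.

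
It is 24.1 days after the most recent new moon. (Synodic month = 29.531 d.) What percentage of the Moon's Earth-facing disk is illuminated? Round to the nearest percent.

Phase angle: θ = 360°·(24.1 d)/(29.531 d) = 293.8°.
With cos θ = 0.403, the lit fraction is (1 − 0.403)/2 ≈ 0.298, so 30%.

30%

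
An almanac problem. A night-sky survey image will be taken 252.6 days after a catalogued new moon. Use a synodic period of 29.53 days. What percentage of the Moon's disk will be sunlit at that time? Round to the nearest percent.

97%

252.6/29.53 = 8.554 lunations, so 8 complete cycles and 16.36 d into the next.
Phase angle: θ = 360°·(16.36 d)/(29.53 d) = 199.4°.
cos 199.4° = (-0.943), so f = (1 − (-0.943))/2 = 0.971, so 97%.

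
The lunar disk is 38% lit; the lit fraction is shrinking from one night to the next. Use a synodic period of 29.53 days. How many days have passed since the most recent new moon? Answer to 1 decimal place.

23.3 days

Invert f = (1 − cos θ)/2 to get cos θ = 1 − 2(0.38) = 0.240, hence θ₀ = arccos 0.240 = 76.1°.
Since the Moon is past full (waning), take the reflex angle: θ = 360° − 76.1° = 283.9°.
Age = 29.53 × 283.9°/360° ≈ 23.29 days.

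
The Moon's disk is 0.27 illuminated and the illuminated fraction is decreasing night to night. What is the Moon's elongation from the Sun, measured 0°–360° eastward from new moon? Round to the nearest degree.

297°

cos θ = 1 − 2f = 0.460, giving a principal value of 62.6°.
A waning Moon lies in 180°–360°, so θ = 360° − 62.6° = 297.4°.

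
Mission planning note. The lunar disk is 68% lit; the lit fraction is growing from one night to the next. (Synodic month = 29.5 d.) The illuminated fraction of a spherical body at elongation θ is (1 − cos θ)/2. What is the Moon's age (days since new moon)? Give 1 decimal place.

9.1 days

Invert f = (1 − cos θ)/2 to get cos θ = 1 − 2(0.68) = -0.360, hence θ₀ = arccos -0.360 = 111.1°.
The Moon is waxing (0°–180°), so θ = 111.1° directly.
Age = 29.5 × 111.1°/360° ≈ 9.10 days.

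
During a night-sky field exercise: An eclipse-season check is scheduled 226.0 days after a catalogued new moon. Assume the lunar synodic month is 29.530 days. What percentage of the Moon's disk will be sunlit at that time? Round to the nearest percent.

226.0 d spans 7 complete synodic months (7 × 29.530 = 206.71 d) plus 19.29 d.
Phase angle: θ = 360°·(19.29 d)/(29.530 d) = 235.2°.
Illuminated fraction = (1 − cos 235.2°)/2 = (1 − (-0.571))/2 ≈ 0.786, so 79%.

79%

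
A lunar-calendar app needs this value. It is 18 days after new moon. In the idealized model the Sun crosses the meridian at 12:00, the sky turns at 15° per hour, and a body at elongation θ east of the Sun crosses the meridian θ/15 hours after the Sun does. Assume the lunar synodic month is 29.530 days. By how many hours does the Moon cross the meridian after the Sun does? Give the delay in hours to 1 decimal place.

Phase angle: θ = 360°·(18 d)/(29.530 d) = 219.4°.
The Moon trails the Sun by θ/15 = 219.4/15 ≈ 14.63 hours.
So the Moon crosses the meridian 14.63 h after the Sun.

14.6 h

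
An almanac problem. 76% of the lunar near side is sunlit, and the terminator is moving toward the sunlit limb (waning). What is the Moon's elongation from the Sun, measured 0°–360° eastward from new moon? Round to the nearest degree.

239°

Invert f = (1 − cos θ)/2 to get cos θ = 1 − 2(0.76) = -0.520, hence θ₀ = arccos -0.520 = 121.3°.
Since the Moon is past full (waning), take the reflex angle: θ = 360° − 121.3° = 238.7°.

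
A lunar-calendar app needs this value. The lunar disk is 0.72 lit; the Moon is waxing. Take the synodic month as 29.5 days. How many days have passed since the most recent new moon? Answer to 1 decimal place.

9.5 days

cos θ = 1 − 2f = -0.440, giving a principal value of 116.1°.
The Moon is waxing (0°–180°), so θ = 116.1° directly.
Age = 29.5 × 116.1°/360° ≈ 9.51 days.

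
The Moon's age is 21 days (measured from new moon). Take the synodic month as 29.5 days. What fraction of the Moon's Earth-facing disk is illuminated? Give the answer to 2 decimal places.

Phase angle: θ = 360°·(21 d)/(29.5 d) = 256.3°.
With cos θ = (-0.237), the lit fraction is (1 − (-0.237))/2 ≈ 0.619.

0.62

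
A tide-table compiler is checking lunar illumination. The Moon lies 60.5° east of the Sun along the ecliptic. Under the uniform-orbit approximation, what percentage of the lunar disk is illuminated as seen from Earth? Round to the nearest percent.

25%

Half-versine of 60.5°: (1 − 0.492)/2 = 0.254, i.e. 25%.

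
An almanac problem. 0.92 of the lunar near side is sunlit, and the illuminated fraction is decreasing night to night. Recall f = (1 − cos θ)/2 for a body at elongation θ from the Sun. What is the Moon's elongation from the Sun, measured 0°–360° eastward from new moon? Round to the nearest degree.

From f = (1 − cos θ)/2: cos θ = 1 − 2×0.92 = -0.840; arccos → 147.1°.
Since the Moon is past full (waning), take the reflex angle: θ = 360° − 147.1° = 212.9°.

213°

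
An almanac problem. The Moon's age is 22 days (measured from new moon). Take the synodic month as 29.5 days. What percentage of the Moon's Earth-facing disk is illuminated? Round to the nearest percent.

Phase angle: θ = 360°·(22 d)/(29.5 d) = 268.5°.
cos 268.5° = (-0.027), so f = (1 − (-0.027))/2 = 0.513, so 51%.

51%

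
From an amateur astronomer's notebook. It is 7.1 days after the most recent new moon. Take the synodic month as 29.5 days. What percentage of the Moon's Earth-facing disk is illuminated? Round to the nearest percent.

Elongation θ = 360° × 7.1/29.5 ≈ 86.6°.
Illuminated fraction = (1 − cos 86.6°)/2 = (1 − 0.059)/2 ≈ 0.471, so 47%.

47%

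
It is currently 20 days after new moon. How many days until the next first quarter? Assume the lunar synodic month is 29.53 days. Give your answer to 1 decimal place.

First quarter occurs at elongation 90°, i.e. at age 29.53 × 90/360 = 7.383 d.
This lunation's first quarter (7.383 d) has passed, so add one period: 36.913 − 20 = 16.913 days.

16.9 days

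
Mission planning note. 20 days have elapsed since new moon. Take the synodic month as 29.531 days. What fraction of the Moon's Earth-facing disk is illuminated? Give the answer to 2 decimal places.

Elongation θ = 360° × 20/29.531 ≈ 243.8°.
With cos θ = (-0.441), the lit fraction is (1 − (-0.441))/2 ≈ 0.721.

0.72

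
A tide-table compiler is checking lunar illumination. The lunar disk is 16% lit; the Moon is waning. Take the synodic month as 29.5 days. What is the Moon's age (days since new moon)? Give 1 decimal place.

From f = (1 − cos θ)/2: cos θ = 1 − 2×0.16 = 0.680; arccos → 47.2°.
Waning ⇒ past full, so θ = 360° − 47.2° = 312.8°.
At 360°/29.5 d per day, 312.8° corresponds to 25.64 days.

25.6 days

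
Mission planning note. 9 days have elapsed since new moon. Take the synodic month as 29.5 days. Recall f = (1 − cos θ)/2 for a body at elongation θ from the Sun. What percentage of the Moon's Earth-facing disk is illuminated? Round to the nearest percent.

Phase angle: θ = 360°·(9 d)/(29.5 d) = 109.8°.
Illuminated fraction = (1 − cos 109.8°)/2 = (1 − (-0.339))/2 ≈ 0.670, so 67%.

67%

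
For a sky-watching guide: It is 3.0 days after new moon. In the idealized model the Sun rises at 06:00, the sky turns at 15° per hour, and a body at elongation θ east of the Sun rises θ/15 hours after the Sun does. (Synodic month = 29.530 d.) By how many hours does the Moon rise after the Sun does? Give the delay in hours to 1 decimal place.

2.4 h

The Moon has covered 3.0/29.530 of its cycle, so θ ≈ 360° × 3.0/29.530 = 36.6°.
At 15° of sky rotation per hour, 36.6° corresponds to a 2.44 h lag.
So the Moon rises 2.44 h after the Sun.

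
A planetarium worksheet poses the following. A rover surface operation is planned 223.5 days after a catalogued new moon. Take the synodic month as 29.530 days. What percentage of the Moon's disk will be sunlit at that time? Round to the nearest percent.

95%

223.5/29.530 = 7.569 lunations, so 7 complete cycles and 16.79 d into the next.
Phase angle: θ = 360°·(16.79 d)/(29.530 d) = 204.7°.
With cos θ = (-0.909), the lit fraction is (1 − (-0.909))/2 ≈ 0.954, so 95%.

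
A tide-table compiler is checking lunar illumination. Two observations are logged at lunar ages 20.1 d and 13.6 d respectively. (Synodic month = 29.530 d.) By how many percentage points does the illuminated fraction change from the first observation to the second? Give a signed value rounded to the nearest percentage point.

θ₁ = 360° × 20.1/29.530 = 245.0°, f₁ = (1 − cos θ₁)/2 = 0.711.
θ₂ = 360° × 13.6/29.530 = 165.8°, f₂ = (1 − cos θ₂)/2 = 0.985.
Change = f₂ − f₁ = +0.274 → +27 percentage points.

+27 pp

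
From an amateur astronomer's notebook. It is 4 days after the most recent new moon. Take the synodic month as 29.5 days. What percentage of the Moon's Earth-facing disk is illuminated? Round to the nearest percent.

Elongation θ = 360° × 4/29.5 ≈ 48.8°.
Illuminated fraction = (1 − cos 48.8°)/2 = (1 − 0.659)/2 ≈ 0.171, so 17%.

17%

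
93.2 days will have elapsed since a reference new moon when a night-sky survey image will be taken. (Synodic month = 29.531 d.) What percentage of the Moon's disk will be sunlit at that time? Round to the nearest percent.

93.2 d spans 3 complete synodic months (3 × 29.531 = 88.59 d) plus 4.61 d.
Phase angle: θ = 360°·(4.61 d)/(29.531 d) = 56.2°.
cos 56.2° = 0.557, so f = (1 − 0.557)/2 = 0.222, so 22%.

22%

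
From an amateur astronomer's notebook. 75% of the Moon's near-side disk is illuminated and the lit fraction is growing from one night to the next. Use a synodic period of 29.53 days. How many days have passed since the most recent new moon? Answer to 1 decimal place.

9.8 days

cos θ = 1 − 2f = -0.500, giving a principal value of 120.0°.
The Moon is waxing (0°–180°), so θ = 120.0° directly.
Age = 29.53 × 120.0°/360° ≈ 9.84 days.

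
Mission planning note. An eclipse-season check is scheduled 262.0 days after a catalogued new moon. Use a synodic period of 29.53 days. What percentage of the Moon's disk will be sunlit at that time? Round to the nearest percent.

Reduce mod P: 262.0 − 8×29.53 = 25.76 d into the current lunation.
Phase angle: θ = 360°·(25.76 d)/(29.53 d) = 314.0°.
Illuminated fraction = (1 − cos 314.0°)/2 = (1 − 0.695)/2 ≈ 0.152, so 15%.

15%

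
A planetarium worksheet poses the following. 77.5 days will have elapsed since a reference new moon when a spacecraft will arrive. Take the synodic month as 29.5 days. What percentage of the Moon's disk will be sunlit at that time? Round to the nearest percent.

Reduce mod P: 77.5 − 2×29.5 = 18.50 d into the current lunation.
Elongation θ = 360° × 18.50/29.5 ≈ 225.8°.
Illuminated fraction = (1 − cos 225.8°)/2 = (1 − (-0.698))/2 ≈ 0.849, so 85%.

85%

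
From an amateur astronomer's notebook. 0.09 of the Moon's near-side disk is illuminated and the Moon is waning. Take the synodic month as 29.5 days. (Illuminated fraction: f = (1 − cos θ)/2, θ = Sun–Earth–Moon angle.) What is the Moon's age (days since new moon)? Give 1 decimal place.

Invert f = (1 − cos θ)/2 to get cos θ = 1 − 2(0.09) = 0.820, hence θ₀ = arccos 0.820 = 34.9°.
A waning Moon lies in 180°–360°, so θ = 360° − 34.9° = 325.1°.
That fraction of the synodic month is 325.1/360 × 29.5 d ≈ 26.64 d.

26.6 days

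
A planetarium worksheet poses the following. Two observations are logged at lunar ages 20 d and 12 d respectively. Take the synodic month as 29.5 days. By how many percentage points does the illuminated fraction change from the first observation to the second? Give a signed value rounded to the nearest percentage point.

θ₁ = 360° × 20/29.5 = 244.1°, f₁ = (1 − cos θ₁)/2 = 0.719.
θ₂ = 360° × 12/29.5 = 146.4°, f₂ = (1 − cos θ₂)/2 = 0.917.
Change = f₂ − f₁ = +0.198 → +20 percentage points.

+20 pp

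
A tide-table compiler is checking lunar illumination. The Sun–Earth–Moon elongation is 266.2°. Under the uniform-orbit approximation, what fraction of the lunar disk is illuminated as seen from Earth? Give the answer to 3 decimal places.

0.533

f = (1 − cos 266.2°)/2 = (1 − (-0.066))/2 ≈ 0.533.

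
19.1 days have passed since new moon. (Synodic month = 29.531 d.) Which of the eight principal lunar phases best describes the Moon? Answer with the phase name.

waning gibbous

θ ≈ 360° × 19.1/29.531 = 233°, which falls in the waning gibbous sector.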